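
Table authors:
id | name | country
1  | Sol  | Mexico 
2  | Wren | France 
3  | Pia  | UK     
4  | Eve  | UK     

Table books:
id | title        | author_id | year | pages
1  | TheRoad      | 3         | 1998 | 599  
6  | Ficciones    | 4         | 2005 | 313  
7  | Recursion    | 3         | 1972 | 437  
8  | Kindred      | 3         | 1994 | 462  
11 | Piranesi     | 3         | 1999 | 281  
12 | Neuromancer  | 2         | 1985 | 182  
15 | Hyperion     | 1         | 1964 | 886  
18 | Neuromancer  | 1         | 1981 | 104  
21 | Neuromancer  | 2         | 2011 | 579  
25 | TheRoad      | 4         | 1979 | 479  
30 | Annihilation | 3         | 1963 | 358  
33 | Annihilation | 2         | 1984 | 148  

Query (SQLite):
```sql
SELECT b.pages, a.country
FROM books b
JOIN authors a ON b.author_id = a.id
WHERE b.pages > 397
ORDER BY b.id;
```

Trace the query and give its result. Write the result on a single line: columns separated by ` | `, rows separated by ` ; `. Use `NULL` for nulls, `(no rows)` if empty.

599 | UK ; 437 | UK ; 462 | UK ; 886 | Mexico ; 579 | France ; 479 | UK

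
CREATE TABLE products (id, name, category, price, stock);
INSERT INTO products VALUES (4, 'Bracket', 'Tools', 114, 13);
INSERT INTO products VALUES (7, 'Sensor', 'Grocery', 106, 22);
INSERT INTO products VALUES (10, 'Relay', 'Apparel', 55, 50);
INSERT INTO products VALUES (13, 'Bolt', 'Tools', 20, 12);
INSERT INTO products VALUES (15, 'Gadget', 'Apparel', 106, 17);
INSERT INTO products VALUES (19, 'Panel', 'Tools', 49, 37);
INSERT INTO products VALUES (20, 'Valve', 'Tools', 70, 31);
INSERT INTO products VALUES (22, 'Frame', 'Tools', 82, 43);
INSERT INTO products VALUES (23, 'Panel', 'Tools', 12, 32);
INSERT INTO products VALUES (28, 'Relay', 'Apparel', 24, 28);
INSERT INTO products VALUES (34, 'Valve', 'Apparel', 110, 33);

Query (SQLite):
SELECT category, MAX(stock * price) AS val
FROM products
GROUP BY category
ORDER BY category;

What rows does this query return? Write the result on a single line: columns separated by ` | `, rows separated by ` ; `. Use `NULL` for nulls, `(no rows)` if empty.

Apparel | 3630 ; Grocery | 2332 ; Tools | 3526

For each row compute stock * price.
Group by category; take MAX of the expression per group.
  Apparel: ids {10, 15, 28, 34} → MAX(stock * price)=3630
  Grocery: ids {7} → MAX(stock * price)=2332
  Tools: ids {4, 13, 19, 20, 22, 23} → MAX(stock * price)=3526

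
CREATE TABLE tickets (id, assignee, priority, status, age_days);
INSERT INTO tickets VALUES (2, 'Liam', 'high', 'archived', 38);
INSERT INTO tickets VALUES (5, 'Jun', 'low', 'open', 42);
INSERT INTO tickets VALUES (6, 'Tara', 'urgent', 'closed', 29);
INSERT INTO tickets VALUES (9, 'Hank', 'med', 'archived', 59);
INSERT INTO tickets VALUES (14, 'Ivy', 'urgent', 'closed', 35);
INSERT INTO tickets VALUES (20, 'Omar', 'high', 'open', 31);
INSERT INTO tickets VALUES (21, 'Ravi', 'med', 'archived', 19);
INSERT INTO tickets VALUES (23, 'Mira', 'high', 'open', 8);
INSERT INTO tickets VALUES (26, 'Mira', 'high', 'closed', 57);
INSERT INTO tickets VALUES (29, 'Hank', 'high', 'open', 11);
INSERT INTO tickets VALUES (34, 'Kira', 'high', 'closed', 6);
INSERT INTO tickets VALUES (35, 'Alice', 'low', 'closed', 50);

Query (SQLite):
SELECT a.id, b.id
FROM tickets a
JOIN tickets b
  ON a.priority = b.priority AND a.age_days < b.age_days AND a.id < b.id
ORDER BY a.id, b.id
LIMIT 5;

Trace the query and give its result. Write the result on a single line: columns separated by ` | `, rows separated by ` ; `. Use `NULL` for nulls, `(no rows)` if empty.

2 | 26 ; 5 | 35 ; 6 | 14 ; 20 | 26 ; 23 | 26

Pairs (a,b) with same priority, a.age_days < b.age_days, a.id < b.id.
priority groups: high:{2,20,23,26,29,34} low:{5,35} med:{9,21} urgent:{6,14}
Ordered by (a.id, b.id); first 5.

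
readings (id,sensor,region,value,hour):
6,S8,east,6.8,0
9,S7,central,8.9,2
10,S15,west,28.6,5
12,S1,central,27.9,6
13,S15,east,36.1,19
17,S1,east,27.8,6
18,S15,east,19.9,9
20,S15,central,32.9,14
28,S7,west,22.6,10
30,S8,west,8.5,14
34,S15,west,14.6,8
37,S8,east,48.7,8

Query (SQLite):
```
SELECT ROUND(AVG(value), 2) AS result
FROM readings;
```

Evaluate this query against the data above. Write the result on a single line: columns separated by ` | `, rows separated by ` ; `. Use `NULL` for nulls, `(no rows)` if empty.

23.61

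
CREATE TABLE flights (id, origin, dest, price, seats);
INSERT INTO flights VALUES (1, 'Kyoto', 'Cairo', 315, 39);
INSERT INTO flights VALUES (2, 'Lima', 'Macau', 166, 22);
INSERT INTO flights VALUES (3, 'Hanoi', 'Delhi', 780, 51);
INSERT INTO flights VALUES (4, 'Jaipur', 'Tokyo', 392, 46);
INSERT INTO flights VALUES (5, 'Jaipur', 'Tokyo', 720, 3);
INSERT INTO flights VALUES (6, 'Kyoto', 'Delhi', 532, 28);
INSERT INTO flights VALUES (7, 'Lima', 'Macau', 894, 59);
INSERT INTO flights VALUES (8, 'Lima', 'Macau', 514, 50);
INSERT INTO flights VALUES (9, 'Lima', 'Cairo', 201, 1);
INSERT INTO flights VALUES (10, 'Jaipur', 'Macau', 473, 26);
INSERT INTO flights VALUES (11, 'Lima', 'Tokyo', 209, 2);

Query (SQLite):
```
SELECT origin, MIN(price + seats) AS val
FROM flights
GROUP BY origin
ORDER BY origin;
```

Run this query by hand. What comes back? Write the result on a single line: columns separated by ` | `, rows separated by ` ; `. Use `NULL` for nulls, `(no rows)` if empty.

For each row compute price + seats.
Group by origin; take MIN of the expression per group.
  Hanoi: ids {3} → MIN(price + seats)=831
  Jaipur: ids {4, 5, 10} → MIN(price + seats)=438
  Kyoto: ids {1, 6} → MIN(price + seats)=354
  Lima: ids {2, 7, 8, 9, 11} → MIN(price + seats)=188

Hanoi | 831 ; Jaipur | 438 ; Kyoto | 354 ; Lima | 188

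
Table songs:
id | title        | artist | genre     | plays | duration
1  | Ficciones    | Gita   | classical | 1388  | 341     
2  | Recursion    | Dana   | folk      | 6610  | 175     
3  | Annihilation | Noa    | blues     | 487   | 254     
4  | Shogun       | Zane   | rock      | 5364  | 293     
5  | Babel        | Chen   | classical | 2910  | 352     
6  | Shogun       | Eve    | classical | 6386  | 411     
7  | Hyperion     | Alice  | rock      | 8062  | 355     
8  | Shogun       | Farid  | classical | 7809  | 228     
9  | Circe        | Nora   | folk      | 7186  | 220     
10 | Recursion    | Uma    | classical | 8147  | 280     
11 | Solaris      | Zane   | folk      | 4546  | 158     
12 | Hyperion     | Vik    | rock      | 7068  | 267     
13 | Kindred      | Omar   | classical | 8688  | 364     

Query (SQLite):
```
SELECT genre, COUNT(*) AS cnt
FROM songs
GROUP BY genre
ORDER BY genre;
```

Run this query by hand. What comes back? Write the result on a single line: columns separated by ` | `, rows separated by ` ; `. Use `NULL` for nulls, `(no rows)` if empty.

blues | 1 ; classical | 6 ; folk | 3 ; rock | 3

Partition songs by genre; compute COUNT(*) within each group.
  blues: ids {3} → COUNT(*)=1
  classical: ids {1, 5, 6, 8, 10, 13} → COUNT(*)=6
  folk: ids {2, 9, 11} → COUNT(*)=3
  rock: ids {4, 7, 12} → COUNT(*)=3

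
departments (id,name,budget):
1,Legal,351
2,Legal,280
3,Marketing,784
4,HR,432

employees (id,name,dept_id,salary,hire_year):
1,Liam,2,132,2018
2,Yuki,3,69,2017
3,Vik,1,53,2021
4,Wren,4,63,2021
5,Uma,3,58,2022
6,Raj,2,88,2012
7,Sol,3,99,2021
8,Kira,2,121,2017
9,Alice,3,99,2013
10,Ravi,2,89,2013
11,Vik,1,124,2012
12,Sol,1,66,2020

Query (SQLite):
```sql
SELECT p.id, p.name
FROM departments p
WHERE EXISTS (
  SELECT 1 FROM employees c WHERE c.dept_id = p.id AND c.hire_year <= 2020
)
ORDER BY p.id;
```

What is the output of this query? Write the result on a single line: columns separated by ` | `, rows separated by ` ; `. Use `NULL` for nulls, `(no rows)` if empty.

For each departments row, check whether any employees with matching dept_id has hire_year <= 2020.
Keep rows where that is true.

1 | Legal ; 2 | Legal ; 3 | Marketing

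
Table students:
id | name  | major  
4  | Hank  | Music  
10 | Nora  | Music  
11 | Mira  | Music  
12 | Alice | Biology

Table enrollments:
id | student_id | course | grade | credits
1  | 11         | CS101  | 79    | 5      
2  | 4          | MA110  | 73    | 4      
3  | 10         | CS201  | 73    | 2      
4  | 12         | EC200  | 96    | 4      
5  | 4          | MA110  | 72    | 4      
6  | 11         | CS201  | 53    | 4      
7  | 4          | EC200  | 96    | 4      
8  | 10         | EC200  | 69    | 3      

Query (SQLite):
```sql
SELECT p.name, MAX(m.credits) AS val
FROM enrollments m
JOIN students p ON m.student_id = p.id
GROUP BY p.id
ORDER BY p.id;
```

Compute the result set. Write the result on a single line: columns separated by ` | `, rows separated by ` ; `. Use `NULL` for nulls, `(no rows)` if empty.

Hank | 4 ; Nora | 3 ; Mira | 5 ; Alice | 4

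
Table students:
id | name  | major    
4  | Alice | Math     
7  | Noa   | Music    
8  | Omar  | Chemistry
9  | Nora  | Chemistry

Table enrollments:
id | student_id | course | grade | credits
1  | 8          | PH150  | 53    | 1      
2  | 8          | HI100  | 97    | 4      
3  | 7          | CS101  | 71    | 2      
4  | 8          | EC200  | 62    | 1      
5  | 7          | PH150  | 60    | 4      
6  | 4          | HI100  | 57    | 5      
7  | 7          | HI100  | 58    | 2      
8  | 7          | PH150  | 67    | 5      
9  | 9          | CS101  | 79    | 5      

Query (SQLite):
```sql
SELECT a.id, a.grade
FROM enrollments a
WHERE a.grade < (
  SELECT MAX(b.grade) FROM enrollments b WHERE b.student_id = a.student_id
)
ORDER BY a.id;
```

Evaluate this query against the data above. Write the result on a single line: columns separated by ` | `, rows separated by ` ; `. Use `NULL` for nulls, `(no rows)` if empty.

For each enrollments row a, compute MAX(grade) over rows sharing a.student_id.
Keep row a if a.grade < that per-group MAX.
  student_id=4: MAX(grade) = 57
  student_id=7: MAX(grade) = 71
  student_id=8: MAX(grade) = 97
  student_id=9: MAX(grade) = 79

1 | 53 ; 4 | 62 ; 5 | 60 ; 7 | 58 ; 8 | 67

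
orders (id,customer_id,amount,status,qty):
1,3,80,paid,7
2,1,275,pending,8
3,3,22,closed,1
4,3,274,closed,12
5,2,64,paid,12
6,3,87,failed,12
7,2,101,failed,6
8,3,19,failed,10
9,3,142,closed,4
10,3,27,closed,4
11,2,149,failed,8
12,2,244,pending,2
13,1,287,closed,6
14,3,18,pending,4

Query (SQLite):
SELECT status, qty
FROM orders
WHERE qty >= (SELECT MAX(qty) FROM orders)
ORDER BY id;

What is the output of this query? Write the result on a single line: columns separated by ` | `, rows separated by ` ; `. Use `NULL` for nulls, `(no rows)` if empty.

closed | 12 ; paid | 12 ; failed | 12

Scalar subquery: MAX(qty) over all orders rows = 12.
Keep rows where qty >= that value.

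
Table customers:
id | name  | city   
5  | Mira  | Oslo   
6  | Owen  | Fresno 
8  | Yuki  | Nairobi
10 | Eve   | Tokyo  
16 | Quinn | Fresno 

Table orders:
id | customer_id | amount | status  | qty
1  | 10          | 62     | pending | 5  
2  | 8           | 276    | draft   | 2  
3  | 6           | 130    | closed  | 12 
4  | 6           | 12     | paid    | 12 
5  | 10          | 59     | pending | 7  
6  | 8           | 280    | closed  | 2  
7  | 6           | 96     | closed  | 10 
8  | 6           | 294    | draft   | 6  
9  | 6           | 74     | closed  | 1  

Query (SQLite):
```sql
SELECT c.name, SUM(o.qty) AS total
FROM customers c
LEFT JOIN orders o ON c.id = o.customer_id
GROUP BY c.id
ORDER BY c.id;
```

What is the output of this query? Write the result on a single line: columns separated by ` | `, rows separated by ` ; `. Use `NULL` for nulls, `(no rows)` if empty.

LEFT JOIN keeps every customers row; unmatched ones get NULL for orders columns.
Group by customers.id and compute SUM(o.qty). SUM over an all-NULL group is NULL.
  5: ids {—} → SUM(o.qty)=NULL
  6: ids {3, 4, 7, 8, 9} → SUM(o.qty)=41
  8: ids {2, 6} → SUM(o.qty)=4
  10: ids {1, 5} → SUM(o.qty)=12
  16: ids {—} → SUM(o.qty)=NULL

Mira | NULL ; Owen | 41 ; Yuki | 4 ; Eve | 12 ; Quinn | NULL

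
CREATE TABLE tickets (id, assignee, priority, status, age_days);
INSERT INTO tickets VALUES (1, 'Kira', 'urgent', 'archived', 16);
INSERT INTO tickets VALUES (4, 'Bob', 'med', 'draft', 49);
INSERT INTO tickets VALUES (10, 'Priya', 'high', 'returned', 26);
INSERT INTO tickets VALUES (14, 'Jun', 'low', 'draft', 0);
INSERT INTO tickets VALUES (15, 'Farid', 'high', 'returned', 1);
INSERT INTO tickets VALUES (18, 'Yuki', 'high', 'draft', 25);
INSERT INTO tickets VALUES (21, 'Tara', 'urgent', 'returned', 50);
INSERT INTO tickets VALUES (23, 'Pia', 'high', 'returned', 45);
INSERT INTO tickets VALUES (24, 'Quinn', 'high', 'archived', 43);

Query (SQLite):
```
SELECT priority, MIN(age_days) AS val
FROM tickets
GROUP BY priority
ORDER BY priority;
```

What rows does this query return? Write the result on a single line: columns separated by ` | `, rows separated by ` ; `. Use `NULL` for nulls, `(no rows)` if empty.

high | 1 ; low | 0 ; med | 49 ; urgent | 16

Partition tickets by priority; compute MIN(age_days) within each group.
  high: ids {10, 15, 18, 23, 24} → MIN(age_days)=1
  low: ids {14} → MIN(age_days)=0
  med: ids {4} → MIN(age_days)=49
  urgent: ids {1, 21} → MIN(age_days)=16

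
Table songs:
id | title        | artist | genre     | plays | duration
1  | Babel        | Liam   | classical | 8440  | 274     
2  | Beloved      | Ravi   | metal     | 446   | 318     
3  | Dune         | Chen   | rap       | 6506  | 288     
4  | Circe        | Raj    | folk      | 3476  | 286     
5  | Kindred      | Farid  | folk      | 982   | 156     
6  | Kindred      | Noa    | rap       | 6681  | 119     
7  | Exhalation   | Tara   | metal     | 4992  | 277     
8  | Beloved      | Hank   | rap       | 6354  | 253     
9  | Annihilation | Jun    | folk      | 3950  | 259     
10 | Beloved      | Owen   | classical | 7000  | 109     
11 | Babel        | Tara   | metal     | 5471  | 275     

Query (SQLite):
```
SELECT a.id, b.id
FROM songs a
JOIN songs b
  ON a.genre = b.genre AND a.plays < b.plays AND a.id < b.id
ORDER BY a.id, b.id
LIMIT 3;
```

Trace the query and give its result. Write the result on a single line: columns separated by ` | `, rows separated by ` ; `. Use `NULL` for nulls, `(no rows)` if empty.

2 | 7 ; 2 | 11 ; 3 | 6

Pairs (a,b) with same genre, a.plays < b.plays, a.id < b.id.
genre groups: classical:{1,10} folk:{4,5,9} metal:{2,7,11} rap:{3,6,8}
Ordered by (a.id, b.id); first 3.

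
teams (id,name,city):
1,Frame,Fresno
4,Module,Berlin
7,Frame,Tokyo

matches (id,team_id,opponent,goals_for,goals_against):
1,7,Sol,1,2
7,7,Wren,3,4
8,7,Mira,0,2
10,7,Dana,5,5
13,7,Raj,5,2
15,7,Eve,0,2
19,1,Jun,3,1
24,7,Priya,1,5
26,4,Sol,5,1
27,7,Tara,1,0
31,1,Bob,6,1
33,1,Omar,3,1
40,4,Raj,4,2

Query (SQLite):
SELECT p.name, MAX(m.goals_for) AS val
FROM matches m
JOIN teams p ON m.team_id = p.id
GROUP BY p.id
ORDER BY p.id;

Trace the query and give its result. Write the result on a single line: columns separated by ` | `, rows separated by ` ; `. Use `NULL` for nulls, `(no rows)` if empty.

Frame | 6 ; Module | 5 ; Frame | 5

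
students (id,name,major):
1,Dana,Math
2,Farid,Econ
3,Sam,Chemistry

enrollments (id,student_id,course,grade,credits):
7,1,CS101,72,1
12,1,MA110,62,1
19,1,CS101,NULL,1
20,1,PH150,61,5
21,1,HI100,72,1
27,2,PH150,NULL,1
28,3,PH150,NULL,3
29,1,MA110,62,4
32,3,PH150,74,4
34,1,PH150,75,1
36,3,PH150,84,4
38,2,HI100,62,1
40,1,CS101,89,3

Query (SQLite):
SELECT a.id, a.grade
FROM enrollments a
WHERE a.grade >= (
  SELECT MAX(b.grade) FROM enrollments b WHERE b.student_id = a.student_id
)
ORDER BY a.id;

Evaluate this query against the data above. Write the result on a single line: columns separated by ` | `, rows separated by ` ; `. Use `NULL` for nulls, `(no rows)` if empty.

For each enrollments row a, compute MAX(grade) over rows sharing a.student_id.
Keep row a if a.grade >= that per-group MAX.
  student_id=1: MAX(grade) = 89
  student_id=2: MAX(grade) = 62
  student_id=3: MAX(grade) = 84

36 | 84 ; 38 | 62 ; 40 | 89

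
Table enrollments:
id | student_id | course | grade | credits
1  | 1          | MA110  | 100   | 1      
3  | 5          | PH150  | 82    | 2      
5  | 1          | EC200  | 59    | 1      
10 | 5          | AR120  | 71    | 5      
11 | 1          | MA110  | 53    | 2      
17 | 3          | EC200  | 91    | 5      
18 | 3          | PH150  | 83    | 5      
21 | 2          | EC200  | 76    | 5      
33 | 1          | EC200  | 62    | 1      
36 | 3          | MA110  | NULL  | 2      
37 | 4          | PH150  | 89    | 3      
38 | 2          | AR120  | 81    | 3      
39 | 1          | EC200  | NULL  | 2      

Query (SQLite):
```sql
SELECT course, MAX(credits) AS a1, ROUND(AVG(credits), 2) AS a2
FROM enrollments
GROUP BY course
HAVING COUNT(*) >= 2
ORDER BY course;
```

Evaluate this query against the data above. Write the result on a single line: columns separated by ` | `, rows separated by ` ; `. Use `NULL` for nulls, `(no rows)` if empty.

AR120 | 5 | 4 ; EC200 | 5 | 2.8 ; MA110 | 2 | 1.67 ; PH150 | 5 | 3.33

Group enrollments by course.
Per group compute: MAX(credits), ROUND(AVG(credits), 2).
HAVING: drop groups with fewer than 2 rows.
  AR120: ids {10, 38} → MAX(credits)=5, ROUND(AVG(credits), 2)=4
  EC200: ids {5, 17, 21, 33, 39} → MAX(credits)=5, ROUND(AVG(credits), 2)=2.8
  MA110: ids {1, 11, 36} → MAX(credits)=2, ROUND(AVG(credits), 2)=1.67
  PH150: ids {3, 18, 37} → MAX(credits)=5, ROUND(AVG(credits), 2)=3.33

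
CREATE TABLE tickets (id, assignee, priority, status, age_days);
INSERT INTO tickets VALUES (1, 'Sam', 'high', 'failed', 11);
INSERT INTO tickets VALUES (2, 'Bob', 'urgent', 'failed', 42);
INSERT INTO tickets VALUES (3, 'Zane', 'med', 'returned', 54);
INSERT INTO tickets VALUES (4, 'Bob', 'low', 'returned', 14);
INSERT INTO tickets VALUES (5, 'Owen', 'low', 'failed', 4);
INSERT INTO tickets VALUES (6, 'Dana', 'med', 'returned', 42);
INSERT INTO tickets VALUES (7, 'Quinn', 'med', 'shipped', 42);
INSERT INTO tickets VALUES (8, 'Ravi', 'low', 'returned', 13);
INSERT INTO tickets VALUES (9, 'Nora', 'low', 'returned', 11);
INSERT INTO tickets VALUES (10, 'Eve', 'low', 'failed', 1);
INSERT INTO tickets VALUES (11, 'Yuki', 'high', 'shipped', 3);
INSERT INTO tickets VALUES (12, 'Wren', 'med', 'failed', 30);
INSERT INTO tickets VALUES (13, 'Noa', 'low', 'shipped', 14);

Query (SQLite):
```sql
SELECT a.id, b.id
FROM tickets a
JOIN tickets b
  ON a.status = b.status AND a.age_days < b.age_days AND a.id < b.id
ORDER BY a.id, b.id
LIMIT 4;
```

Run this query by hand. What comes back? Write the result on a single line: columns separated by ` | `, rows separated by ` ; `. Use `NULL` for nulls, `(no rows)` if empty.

Pairs (a,b) with same status, a.age_days < b.age_days, a.id < b.id.
status groups: failed:{1,2,5,10,12} returned:{3,4,6,8,9} shipped:{7,11,13}
Ordered by (a.id, b.id); first 4.

1 | 2 ; 1 | 12 ; 4 | 6 ; 5 | 12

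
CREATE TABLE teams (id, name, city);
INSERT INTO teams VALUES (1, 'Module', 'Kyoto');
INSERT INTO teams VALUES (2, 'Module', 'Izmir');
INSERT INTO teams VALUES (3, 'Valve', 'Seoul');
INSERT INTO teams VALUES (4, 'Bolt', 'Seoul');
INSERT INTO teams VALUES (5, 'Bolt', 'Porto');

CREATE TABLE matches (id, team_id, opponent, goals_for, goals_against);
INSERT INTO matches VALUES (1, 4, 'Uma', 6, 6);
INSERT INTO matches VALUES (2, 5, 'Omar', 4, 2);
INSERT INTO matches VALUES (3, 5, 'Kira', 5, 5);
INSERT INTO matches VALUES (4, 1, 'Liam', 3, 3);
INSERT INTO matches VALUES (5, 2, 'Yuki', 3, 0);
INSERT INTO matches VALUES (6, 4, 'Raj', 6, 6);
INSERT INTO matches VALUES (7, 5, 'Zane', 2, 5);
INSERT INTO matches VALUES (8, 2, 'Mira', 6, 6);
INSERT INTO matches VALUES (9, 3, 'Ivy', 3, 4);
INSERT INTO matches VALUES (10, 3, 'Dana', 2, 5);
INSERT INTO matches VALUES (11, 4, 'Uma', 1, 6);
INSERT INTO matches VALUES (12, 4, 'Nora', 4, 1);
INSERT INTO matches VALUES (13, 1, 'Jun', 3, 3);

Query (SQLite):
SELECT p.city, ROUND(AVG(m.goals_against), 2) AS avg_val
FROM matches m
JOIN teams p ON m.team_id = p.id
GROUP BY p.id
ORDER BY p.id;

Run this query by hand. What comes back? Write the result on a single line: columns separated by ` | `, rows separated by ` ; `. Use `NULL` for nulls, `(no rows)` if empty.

Join each matches row to its teams via team_id.
Group joined rows by teams.id; compute ROUND(AVG(m.goals_against), 2) per group.
  1: ids {4, 13} → ROUND(AVG(m.goals_against), 2)=3
  2: ids {5, 8} → ROUND(AVG(m.goals_against), 2)=3
  3: ids {9, 10} → ROUND(AVG(m.goals_against), 2)=4.5
  4: ids {1, 6, 11, 12} → ROUND(AVG(m.goals_against), 2)=4.75
  5: ids {2, 3, 7} → ROUND(AVG(m.goals_against), 2)=4

Kyoto | 3 ; Izmir | 3 ; Seoul | 4.5 ; Seoul | 4.75 ; Porto | 4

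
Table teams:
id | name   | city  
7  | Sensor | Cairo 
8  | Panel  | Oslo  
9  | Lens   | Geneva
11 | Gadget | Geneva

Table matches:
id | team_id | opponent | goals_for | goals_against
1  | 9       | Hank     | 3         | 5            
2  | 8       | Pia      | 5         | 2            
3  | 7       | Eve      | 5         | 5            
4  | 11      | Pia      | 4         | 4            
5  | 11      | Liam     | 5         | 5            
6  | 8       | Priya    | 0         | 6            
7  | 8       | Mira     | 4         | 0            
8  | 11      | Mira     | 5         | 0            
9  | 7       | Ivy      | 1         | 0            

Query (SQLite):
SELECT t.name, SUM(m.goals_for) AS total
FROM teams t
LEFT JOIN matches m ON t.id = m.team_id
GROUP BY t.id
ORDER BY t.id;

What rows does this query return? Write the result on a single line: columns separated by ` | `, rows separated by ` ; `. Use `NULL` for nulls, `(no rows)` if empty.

Sensor | 6 ; Panel | 9 ; Lens | 3 ; Gadget | 14

LEFT JOIN keeps every teams row; unmatched ones get NULL for matches columns.
Group by teams.id and compute SUM(m.goals_for). SUM over an all-NULL group is NULL.
  7: ids {3, 9} → SUM(m.goals_for)=6
  8: ids {2, 6, 7} → SUM(m.goals_for)=9
  9: ids {1} → SUM(m.goals_for)=3
  11: ids {4, 5, 8} → SUM(m.goals_for)=14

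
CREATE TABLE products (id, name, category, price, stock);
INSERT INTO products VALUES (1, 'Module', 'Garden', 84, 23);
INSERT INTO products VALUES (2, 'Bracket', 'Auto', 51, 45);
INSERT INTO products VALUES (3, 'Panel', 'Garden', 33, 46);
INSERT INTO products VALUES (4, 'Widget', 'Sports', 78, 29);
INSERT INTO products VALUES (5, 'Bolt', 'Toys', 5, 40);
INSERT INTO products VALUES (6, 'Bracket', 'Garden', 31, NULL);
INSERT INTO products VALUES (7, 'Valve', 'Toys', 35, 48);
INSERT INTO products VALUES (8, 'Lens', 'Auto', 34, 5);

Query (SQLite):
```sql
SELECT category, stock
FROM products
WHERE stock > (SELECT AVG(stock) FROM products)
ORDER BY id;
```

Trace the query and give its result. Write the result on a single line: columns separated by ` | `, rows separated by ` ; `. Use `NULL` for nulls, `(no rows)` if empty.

Auto | 45 ; Garden | 46 ; Toys | 40 ; Toys | 48

Scalar subquery: AVG(stock) over all products rows = 33.714286 (≈; comparison uses full precision).
Keep rows where stock > that value.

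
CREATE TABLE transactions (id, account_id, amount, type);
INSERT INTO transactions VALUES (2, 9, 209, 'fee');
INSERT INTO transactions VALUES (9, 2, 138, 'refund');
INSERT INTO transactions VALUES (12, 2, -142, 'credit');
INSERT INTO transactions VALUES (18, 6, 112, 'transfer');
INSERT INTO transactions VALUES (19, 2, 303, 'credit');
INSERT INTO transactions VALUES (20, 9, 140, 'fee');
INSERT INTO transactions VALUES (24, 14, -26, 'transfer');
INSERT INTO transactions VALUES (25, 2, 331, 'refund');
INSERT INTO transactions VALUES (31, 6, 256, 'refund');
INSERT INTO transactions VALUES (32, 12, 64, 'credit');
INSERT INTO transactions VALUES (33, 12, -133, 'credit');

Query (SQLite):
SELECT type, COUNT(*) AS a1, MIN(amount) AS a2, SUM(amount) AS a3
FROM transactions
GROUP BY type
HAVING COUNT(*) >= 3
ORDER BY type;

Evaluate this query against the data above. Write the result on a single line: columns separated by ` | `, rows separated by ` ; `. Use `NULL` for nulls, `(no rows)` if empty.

Group transactions by type.
Per group compute: COUNT(*), MIN(amount), SUM(amount).
HAVING: drop groups with fewer than 3 rows.
  credit: ids {12, 19, 32, 33} → COUNT(*)=4, MIN(amount)=-142, SUM(amount)=92
  fee: ids {2, 20} → COUNT(*)=2, MIN(amount)=140, SUM(amount)=349
  refund: ids {9, 25, 31} → COUNT(*)=3, MIN(amount)=138, SUM(amount)=725
  transfer: ids {18, 24} → COUNT(*)=2, MIN(amount)=-26, SUM(amount)=86

credit | 4 | -142 | 92 ; refund | 3 | 138 | 725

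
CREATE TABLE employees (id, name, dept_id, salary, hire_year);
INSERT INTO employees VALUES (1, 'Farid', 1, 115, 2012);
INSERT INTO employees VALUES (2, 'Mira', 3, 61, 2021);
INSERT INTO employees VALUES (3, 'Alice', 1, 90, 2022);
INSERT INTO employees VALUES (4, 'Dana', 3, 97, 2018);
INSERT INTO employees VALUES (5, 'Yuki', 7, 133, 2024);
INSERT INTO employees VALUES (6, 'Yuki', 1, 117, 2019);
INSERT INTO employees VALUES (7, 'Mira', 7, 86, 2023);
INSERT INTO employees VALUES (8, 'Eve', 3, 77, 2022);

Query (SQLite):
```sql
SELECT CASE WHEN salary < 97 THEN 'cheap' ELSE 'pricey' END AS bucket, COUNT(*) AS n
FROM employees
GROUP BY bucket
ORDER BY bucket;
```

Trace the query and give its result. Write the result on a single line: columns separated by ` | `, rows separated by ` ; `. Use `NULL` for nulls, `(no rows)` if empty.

cheap | 4 ; pricey | 4

Bucket rows by salary < 97 → 'cheap' else 'pricey'; count each bucket.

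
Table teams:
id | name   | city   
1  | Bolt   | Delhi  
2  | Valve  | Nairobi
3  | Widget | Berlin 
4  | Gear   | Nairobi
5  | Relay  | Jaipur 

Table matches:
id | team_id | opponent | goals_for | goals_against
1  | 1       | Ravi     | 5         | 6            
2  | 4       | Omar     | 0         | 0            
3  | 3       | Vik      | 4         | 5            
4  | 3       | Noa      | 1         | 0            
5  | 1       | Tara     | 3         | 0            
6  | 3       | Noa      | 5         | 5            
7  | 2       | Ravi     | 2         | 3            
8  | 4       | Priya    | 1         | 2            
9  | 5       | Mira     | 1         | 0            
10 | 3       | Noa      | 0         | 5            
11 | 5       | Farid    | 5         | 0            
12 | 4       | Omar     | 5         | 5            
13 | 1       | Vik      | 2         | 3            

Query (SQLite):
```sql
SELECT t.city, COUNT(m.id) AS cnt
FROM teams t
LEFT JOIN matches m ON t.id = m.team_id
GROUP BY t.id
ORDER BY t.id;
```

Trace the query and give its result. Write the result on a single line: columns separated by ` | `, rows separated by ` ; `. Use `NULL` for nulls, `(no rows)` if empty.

LEFT JOIN keeps every teams row; unmatched ones get NULL for matches columns.
Group by teams.id and compute COUNT(m.id). COUNT(col) of an all-NULL group is 0.
  1: ids {1, 5, 13} → COUNT(m.id)=3
  2: ids {7} → COUNT(m.id)=1
  3: ids {3, 4, 6, 10} → COUNT(m.id)=4
  4: ids {2, 8, 12} → COUNT(m.id)=3
  5: ids {9, 11} → COUNT(m.id)=2

Delhi | 3 ; Nairobi | 1 ; Berlin | 4 ; Nairobi | 3 ; Jaipur | 2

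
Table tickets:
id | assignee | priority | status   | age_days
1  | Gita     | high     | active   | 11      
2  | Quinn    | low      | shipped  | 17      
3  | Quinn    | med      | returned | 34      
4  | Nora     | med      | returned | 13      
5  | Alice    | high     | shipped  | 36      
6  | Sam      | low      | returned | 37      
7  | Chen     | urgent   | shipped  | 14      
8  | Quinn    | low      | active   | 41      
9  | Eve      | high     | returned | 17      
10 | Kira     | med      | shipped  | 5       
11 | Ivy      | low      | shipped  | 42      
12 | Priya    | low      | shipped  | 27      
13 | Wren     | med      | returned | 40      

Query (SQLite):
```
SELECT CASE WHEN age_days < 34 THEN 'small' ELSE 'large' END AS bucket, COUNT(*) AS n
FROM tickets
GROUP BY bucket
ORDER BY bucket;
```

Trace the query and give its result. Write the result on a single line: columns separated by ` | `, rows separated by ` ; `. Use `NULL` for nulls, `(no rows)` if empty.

Bucket rows by age_days < 34 → 'small' else 'large'; count each bucket.

large | 6 ; small | 7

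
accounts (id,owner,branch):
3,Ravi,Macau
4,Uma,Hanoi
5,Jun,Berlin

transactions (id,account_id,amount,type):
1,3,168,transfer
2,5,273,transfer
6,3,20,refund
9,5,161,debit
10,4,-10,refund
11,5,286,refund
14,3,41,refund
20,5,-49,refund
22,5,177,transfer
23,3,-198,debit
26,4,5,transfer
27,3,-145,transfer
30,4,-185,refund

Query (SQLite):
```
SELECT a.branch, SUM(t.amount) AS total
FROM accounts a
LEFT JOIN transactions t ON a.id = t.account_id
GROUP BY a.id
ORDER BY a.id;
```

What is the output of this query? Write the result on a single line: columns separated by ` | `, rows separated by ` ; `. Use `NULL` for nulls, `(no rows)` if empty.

Macau | -114 ; Hanoi | -190 ; Berlin | 848

LEFT JOIN keeps every accounts row; unmatched ones get NULL for transactions columns.
Group by accounts.id and compute SUM(t.amount). SUM over an all-NULL group is NULL.
  3: ids {1, 6, 14, 23, 27} → SUM(t.amount)=-114
  4: ids {10, 26, 30} → SUM(t.amount)=-190
  5: ids {2, 9, 11, 20, 22} → SUM(t.amount)=848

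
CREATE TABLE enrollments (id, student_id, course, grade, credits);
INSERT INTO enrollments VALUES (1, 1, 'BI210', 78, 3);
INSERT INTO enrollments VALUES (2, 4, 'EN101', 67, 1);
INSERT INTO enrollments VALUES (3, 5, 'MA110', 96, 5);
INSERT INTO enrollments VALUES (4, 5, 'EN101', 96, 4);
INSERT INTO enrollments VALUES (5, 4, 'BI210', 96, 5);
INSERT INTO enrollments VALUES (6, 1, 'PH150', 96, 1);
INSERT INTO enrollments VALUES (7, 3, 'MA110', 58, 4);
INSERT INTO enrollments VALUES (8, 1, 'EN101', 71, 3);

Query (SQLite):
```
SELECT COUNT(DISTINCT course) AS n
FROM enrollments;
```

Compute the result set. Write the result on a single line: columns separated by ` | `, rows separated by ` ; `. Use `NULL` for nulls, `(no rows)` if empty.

4

Count distinct non-NULL course values.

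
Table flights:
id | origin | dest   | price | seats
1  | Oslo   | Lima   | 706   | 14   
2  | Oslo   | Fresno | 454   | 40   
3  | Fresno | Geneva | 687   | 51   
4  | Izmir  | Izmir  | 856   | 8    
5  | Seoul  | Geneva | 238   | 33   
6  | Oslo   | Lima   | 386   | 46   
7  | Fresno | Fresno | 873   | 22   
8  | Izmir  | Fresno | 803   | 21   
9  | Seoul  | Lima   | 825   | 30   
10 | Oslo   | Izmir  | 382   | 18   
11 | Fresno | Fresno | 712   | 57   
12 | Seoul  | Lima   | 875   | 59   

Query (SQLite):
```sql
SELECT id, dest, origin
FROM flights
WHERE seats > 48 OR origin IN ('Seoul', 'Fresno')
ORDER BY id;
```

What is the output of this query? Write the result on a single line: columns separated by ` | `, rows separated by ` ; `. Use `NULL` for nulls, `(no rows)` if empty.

3 | Geneva | Fresno ; 5 | Geneva | Seoul ; 7 | Fresno | Fresno ; 9 | Lima | Seoul ; 11 | Fresno | Fresno ; 12 | Lima | Seoul

seats > 48: ids {3, 11, 12}
origin IN ('Seoul', 'Fresno'): ids {3, 5, 7, 9, 11, 12}
Combine with OR.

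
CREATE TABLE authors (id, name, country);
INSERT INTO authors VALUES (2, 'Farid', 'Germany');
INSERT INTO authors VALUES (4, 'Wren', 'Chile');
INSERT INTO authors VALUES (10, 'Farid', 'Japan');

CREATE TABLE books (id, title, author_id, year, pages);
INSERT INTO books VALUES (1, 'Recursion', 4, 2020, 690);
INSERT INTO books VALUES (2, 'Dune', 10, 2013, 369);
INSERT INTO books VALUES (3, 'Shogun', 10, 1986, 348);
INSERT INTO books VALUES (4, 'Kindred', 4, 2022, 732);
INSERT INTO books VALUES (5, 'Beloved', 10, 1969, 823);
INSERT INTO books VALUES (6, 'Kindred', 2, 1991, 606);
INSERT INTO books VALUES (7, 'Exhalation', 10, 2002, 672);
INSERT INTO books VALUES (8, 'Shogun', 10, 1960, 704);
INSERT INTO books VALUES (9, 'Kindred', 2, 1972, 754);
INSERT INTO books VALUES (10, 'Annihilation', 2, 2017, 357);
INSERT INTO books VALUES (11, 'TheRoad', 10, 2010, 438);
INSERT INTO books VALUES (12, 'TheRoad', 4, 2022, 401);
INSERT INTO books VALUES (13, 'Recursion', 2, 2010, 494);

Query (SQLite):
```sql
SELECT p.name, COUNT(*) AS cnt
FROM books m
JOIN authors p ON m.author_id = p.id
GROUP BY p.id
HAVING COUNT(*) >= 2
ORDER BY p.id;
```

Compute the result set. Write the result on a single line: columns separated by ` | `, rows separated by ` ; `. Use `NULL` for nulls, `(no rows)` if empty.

Farid | 4 ; Wren | 3 ; Farid | 6

Join each books row to its authors via author_id.
Group joined rows by authors.id; compute COUNT(*) per group.
HAVING: keep groups with count ≥ 2.
  2: ids {6, 9, 10, 13} → COUNT(*)=4
  4: ids {1, 4, 12} → COUNT(*)=3
  10: ids {2, 3, 5, 7, 8, 11} → COUNT(*)=6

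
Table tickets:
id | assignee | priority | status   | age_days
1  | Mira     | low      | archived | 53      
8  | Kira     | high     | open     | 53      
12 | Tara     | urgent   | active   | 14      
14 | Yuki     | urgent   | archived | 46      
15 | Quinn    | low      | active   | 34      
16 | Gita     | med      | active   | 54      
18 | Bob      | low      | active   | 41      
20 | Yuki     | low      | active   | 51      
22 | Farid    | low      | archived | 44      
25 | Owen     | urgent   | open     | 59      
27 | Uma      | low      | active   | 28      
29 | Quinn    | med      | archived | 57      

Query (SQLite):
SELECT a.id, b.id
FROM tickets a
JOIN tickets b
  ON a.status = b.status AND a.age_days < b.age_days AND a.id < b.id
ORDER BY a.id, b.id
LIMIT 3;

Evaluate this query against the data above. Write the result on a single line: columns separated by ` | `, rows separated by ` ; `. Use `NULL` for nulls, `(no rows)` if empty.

Pairs (a,b) with same status, a.age_days < b.age_days, a.id < b.id.
status groups: active:{12,15,16,18,20,27} archived:{1,14,22,29} open:{8,25}
Ordered by (a.id, b.id); first 3.

1 | 29 ; 8 | 25 ; 12 | 15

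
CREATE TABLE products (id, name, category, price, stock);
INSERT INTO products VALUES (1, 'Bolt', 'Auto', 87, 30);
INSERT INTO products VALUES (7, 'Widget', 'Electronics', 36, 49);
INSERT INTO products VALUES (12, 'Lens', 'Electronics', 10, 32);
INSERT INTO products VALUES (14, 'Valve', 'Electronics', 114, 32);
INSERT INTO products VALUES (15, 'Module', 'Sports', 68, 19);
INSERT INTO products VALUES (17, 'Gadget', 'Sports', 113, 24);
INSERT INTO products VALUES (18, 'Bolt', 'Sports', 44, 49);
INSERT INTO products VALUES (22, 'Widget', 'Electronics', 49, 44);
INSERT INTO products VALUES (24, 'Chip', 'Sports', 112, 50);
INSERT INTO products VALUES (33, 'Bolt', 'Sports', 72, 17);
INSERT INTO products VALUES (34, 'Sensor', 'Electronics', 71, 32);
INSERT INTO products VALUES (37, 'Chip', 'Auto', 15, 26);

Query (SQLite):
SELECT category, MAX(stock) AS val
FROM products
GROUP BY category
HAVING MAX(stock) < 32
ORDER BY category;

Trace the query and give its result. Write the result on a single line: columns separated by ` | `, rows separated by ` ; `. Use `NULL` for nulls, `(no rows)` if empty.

Auto | 30

Partition products by category; compute MAX(stock) within each group.
HAVING: keep groups where MAX(stock) < 32.
  Auto: ids {1, 37} → MAX(stock)=30
  Electronics: ids {7, 12, 14, 22, 34} → MAX(stock)=49
  Sports: ids {15, 17, 18, 24, 33} → MAX(stock)=50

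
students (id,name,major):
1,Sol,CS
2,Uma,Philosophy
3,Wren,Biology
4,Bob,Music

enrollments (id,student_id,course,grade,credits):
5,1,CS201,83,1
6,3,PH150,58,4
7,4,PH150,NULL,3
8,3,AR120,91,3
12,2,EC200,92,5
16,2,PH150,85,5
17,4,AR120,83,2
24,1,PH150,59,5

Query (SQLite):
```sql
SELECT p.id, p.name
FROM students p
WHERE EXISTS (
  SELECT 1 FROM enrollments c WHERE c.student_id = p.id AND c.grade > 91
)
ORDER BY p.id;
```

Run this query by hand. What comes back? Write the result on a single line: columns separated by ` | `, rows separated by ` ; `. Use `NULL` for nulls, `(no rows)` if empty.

2 | Uma

For each students row, check whether any enrollments with matching student_id has grade > 91.
Keep rows where that is true.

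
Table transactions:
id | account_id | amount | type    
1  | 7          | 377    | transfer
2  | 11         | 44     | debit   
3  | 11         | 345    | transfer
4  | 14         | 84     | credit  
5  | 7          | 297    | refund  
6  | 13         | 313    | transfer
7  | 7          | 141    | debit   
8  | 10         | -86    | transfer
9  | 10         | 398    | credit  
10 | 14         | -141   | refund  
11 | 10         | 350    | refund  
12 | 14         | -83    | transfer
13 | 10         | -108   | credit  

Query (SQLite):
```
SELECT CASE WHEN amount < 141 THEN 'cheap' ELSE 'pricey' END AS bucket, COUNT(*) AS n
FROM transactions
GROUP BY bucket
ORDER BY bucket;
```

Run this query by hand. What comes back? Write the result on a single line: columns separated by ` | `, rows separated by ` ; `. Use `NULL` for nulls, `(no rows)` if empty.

cheap | 6 ; pricey | 7

Bucket rows by amount < 141 → 'cheap' else 'pricey'; count each bucket.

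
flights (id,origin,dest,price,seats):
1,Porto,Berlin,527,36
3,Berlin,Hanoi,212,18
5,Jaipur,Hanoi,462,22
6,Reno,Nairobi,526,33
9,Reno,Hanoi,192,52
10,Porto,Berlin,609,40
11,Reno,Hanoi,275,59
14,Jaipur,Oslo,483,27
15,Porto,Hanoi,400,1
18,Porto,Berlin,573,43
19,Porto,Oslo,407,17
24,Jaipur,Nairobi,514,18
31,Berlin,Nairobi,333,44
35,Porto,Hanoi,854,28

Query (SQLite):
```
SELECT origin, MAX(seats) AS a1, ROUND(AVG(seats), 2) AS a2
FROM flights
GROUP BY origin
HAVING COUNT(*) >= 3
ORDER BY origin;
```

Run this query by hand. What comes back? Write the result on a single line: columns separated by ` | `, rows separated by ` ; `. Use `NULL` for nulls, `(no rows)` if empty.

Group flights by origin.
Per group compute: MAX(seats), ROUND(AVG(seats), 2).
HAVING: drop groups with fewer than 3 rows.
  Berlin: ids {3, 31} → MAX(seats)=44, ROUND(AVG(seats), 2)=31
  Jaipur: ids {5, 14, 24} → MAX(seats)=27, ROUND(AVG(seats), 2)=22.33
  Porto: ids {1, 10, 15, 18, 19, 35} → MAX(seats)=43, ROUND(AVG(seats), 2)=27.5
  Reno: ids {6, 9, 11} → MAX(seats)=59, ROUND(AVG(seats), 2)=48

Jaipur | 27 | 22.33 ; Porto | 43 | 27.5 ; Reno | 59 | 48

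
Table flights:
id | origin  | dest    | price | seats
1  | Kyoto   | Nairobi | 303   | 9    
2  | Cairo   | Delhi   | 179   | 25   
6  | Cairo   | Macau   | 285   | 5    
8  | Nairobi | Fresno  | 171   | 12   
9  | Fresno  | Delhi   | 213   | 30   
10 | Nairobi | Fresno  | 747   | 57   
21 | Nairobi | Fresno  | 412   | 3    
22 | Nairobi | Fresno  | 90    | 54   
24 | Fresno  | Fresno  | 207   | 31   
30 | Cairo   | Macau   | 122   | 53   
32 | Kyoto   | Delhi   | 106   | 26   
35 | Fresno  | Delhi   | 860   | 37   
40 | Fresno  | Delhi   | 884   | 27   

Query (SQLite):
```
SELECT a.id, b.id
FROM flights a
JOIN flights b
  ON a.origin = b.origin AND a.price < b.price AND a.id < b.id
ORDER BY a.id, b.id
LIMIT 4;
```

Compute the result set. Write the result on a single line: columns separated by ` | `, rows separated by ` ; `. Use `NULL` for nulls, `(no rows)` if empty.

2 | 6 ; 8 | 10 ; 8 | 21 ; 9 | 35

Pairs (a,b) with same origin, a.price < b.price, a.id < b.id.
origin groups: Cairo:{2,6,30} Fresno:{9,24,35,40} Kyoto:{1,32} Nairobi:{8,10,21,22}
Ordered by (a.id, b.id); first 4.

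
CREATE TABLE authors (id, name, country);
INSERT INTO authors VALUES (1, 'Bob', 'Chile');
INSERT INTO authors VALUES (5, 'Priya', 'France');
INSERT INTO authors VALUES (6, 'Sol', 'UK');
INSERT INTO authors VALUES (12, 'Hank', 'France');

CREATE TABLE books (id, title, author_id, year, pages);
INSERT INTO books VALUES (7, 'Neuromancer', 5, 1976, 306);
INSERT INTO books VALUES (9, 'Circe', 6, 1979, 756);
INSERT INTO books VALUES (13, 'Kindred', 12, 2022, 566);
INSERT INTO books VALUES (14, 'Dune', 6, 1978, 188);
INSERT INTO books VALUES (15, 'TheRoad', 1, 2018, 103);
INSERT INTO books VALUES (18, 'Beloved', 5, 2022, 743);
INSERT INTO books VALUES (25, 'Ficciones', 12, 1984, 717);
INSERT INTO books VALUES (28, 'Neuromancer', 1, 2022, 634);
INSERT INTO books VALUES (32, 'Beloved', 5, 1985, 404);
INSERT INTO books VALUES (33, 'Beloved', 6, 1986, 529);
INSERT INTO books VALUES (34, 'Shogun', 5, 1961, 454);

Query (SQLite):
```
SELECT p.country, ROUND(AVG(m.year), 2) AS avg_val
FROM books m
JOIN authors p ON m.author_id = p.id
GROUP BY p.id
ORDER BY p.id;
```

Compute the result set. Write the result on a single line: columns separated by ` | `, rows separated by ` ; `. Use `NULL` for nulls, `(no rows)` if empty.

Join each books row to its authors via author_id.
Group joined rows by authors.id; compute ROUND(AVG(m.year), 2) per group.
  1: ids {15, 28} → ROUND(AVG(m.year), 2)=2020
  5: ids {7, 18, 32, 34} → ROUND(AVG(m.year), 2)=1986
  6: ids {9, 14, 33} → ROUND(AVG(m.year), 2)=1981
  12: ids {13, 25} → ROUND(AVG(m.year), 2)=2003

Chile | 2020 ; France | 1986 ; UK | 1981 ; France | 2003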